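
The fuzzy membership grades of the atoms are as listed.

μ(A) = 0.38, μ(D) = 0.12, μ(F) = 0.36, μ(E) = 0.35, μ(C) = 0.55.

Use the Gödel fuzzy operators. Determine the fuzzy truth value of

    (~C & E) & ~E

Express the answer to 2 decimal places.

0.35

~C = 1 − 0.55 = 0.45
~C & E = min(a, b) on (0.45, 0.35) = 0.35
~E = 1 − 0.35 = 0.65
(~C & E) & ~E = min(a, b) on (0.35, 0.65) = 0.35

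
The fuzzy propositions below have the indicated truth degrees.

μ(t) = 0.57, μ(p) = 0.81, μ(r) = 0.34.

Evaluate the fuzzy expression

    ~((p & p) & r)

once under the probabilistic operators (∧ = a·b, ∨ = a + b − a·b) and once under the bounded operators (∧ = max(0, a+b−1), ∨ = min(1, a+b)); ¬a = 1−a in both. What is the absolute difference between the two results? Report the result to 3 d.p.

Under probabilistic:
  p & p = a·b on (0.8100, 0.8100) = 0.6561
  (p & p) & r = a·b on (0.6561, 0.3400) = 0.2231
  ~((p & p) & r) = 1 − 0.2231 = 0.7769
  → value = 0.7769
Under bounded:
  p & p = max(0, a+b−1) on (0.81, 0.81) = 0.62
  (p & p) & r = max(0, a+b−1) on (0.62, 0.34) = 0.00
  ~((p & p) & r) = 1 − 0.00 = 1.00
  → value = 1.0000
|0.7769 − 1.0000| = 0.223

0.223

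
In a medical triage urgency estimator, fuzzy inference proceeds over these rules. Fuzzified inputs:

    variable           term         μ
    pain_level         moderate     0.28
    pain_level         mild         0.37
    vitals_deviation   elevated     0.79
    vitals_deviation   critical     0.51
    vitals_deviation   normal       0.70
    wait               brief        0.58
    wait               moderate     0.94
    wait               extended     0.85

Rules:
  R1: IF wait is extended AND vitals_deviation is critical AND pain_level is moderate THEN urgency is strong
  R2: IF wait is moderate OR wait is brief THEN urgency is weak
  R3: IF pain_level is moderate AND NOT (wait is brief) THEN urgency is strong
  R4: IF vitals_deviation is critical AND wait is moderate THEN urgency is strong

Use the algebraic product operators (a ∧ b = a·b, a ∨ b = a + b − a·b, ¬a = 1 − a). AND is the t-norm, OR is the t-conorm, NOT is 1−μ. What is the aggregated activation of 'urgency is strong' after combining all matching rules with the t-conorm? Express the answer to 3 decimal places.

0.596

R1: extended=0.85, critical=0.51, moderate=0.28; AND[a·b] → w = 0.1214
R2: moderate=0.94, brief=0.58; OR[a + b − a·b] → w = 0.9748
R3: moderate=0.28, ¬brief=1−0.58=0.42; AND[a·b] → w = 0.1176
R4: critical=0.51, moderate=0.94; AND[a·b] → w = 0.4794
Rules with consequent 'strong': {R1, R3, R4} → strengths 0.1214, 0.1176, 0.4794
Aggregate via t-conorm [a + b − a·b]: 0.5964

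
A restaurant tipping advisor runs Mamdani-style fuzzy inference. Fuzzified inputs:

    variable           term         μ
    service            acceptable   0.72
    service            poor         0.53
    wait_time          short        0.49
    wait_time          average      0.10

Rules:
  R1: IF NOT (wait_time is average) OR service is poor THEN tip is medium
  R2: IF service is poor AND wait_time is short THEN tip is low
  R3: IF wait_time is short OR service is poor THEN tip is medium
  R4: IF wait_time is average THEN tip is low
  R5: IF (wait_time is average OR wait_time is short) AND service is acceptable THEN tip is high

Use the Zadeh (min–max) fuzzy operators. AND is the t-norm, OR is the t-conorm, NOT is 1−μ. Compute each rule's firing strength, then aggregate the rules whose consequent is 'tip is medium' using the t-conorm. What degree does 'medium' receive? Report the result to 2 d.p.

R1: ¬average=1−0.10=0.90, poor=0.53; OR[max(a, b)] → w = 0.90
R2: poor=0.53, short=0.49; AND[min(a, b)] → w = 0.49
R3: short=0.49, poor=0.53; OR[max(a, b)] → w = 0.53
R4: average=0.10 → w = 0.10
R5: (average=0.10 OR short=0.49) = 0.49; AND[min(a, b)] with acceptable=0.72 → w = 0.49
Rules with consequent 'medium': {R1, R3} → strengths 0.90, 0.53
Aggregate via t-conorm [max(a, b)]: 0.90

0.90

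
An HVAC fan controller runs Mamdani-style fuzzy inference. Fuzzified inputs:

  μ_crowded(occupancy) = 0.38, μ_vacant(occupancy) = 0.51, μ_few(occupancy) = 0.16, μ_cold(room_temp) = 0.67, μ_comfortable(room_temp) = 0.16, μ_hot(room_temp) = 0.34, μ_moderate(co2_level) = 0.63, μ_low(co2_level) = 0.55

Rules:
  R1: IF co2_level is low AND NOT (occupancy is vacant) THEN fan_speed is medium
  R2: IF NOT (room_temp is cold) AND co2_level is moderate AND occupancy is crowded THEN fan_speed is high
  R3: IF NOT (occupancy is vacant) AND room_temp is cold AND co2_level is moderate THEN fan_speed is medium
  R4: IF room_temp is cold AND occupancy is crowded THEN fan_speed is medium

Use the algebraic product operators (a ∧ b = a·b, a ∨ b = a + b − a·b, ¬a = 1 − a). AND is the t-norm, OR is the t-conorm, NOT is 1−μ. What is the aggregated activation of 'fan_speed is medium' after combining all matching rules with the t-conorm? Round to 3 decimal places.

0.568

R1: low=0.55, ¬vacant=1−0.51=0.49; AND[a·b] → w = 0.2695
R2: ¬cold=1−0.67=0.33, moderate=0.63, crowded=0.38; AND[a·b] → w = 0.0790
R3: ¬vacant=1−0.51=0.49, cold=0.67, moderate=0.63; AND[a·b] → w = 0.2068
R4: cold=0.67, crowded=0.38; AND[a·b] → w = 0.2546
Rules with consequent 'medium': {R1, R3, R4} → strengths 0.2695, 0.2068, 0.2546
Aggregate via t-conorm [a + b − a·b]: 0.5681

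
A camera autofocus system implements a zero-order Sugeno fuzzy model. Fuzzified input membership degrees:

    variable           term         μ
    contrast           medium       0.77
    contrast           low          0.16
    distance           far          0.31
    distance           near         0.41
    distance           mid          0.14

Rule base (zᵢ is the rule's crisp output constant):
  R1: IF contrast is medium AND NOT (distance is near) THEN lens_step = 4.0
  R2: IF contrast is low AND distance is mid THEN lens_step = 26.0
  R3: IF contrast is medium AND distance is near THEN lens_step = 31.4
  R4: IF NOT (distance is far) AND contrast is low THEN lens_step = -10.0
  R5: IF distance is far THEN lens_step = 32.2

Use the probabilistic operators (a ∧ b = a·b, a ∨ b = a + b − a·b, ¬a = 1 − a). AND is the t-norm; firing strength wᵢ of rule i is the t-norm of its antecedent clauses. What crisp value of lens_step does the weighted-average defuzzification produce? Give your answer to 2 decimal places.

17.47

R1 (z=4.0): medium=0.77, ¬near=1−0.41=0.59; AND[a·b] → w = 0.4543
R2 (z=26.0): low=0.16, mid=0.14; AND[a·b] → w = 0.0224
R3 (z=31.4): medium=0.77, near=0.41; AND[a·b] → w = 0.3157
R4 (z=-10.0): ¬far=1−0.31=0.69, low=0.16; AND[a·b] → w = 0.1104
R5 (z=32.2): far=0.31 → w = 0.3100
Weighted average = (0.4543·4.0 + 0.0224·26.0 + 0.3157·31.4 + 0.1104·-10.0 + 0.3100·32.2) / (0.4543 + 0.0224 + 0.3157 + 0.1104 + 0.3100)
  = 21.1906 / 1.2128 = 17.47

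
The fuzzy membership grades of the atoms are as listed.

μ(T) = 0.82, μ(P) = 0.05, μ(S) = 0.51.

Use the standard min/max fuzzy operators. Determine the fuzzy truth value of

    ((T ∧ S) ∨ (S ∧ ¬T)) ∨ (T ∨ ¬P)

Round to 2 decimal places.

T ∧ S = min(a, b) on (0.82, 0.51) = 0.51
¬T = 1 − 0.82 = 0.18
S ∧ ¬T = min(a, b) on (0.51, 0.18) = 0.18
(T ∧ S) ∨ (S ∧ ¬T) = max(a, b) on (0.51, 0.18) = 0.51
¬P = 1 − 0.05 = 0.95
T ∨ ¬P = max(a, b) on (0.82, 0.95) = 0.95
((T ∧ S) ∨ (S ∧ ¬T)) ∨ (T ∨ ¬P) = max(a, b) on (0.51, 0.95) = 0.95

0.95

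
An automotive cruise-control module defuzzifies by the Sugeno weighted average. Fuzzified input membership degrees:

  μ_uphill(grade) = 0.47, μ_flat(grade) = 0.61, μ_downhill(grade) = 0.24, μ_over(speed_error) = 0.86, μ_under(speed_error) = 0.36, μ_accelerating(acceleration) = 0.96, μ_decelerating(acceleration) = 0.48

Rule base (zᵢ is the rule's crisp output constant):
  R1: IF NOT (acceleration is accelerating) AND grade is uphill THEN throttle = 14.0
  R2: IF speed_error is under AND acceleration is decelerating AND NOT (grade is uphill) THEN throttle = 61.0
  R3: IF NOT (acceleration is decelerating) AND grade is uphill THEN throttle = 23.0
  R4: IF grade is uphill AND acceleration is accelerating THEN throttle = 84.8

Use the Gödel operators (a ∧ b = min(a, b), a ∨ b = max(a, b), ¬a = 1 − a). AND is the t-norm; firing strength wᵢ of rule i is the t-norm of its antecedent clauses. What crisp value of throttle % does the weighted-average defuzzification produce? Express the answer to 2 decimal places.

R1 (z=14.0): ¬accelerating=1−0.96=0.04, uphill=0.47; AND[min(a, b)] → w = 0.04
R2 (z=61.0): under=0.36, decelerating=0.48, ¬uphill=1−0.47=0.53; AND[min(a, b)] → w = 0.36
R3 (z=23.0): ¬decelerating=1−0.48=0.52, uphill=0.47; AND[min(a, b)] → w = 0.47
R4 (z=84.8): uphill=0.47, accelerating=0.96; AND[min(a, b)] → w = 0.47
Weighted average = (0.04·14.0 + 0.36·61.0 + 0.47·23.0 + 0.47·84.8) / (0.04 + 0.36 + 0.47 + 0.47)
  = 73.1860 / 1.3400 = 54.62

54.62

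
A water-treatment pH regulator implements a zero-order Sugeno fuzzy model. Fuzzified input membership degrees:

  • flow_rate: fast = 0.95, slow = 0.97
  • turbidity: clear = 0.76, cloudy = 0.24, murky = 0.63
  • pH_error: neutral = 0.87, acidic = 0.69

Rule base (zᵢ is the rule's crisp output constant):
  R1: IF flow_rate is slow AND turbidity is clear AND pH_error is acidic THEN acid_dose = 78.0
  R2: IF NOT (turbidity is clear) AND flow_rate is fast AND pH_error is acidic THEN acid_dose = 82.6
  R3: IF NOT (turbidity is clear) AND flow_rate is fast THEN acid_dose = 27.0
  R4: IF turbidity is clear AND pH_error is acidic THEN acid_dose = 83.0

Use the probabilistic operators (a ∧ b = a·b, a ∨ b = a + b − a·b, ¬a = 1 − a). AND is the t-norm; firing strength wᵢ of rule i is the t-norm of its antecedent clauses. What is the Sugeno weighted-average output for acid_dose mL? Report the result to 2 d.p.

72.16

R1 (z=78.0): slow=0.97, clear=0.76, acidic=0.69; AND[a·b] → w = 0.5087
R2 (z=82.6): ¬clear=1−0.76=0.24, fast=0.95, acidic=0.69; AND[a·b] → w = 0.1573
R3 (z=27.0): ¬clear=1−0.76=0.24, fast=0.95; AND[a·b] → w = 0.2280
R4 (z=83.0): clear=0.76, acidic=0.69; AND[a·b] → w = 0.5244
Weighted average = (0.5087·78.0 + 0.1573·82.6 + 0.2280·27.0 + 0.5244·83.0) / (0.5087 + 0.1573 + 0.2280 + 0.5244)
  = 102.3519 / 1.4184 = 72.16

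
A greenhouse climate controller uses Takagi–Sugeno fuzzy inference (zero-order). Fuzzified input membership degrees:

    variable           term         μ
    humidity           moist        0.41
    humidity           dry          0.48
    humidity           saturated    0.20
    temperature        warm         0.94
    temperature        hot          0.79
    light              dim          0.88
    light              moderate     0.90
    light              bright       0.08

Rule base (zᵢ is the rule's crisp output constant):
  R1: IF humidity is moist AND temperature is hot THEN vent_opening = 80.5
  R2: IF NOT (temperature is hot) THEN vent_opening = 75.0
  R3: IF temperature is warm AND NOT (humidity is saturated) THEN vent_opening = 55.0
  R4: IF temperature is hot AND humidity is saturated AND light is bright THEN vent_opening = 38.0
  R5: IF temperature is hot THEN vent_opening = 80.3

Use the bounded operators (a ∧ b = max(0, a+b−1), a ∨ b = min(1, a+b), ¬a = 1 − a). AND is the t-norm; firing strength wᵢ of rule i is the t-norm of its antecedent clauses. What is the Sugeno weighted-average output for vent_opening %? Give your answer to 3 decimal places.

R1 (z=80.5): moist=0.41, hot=0.79; AND[max(0, a+b−1)] → w = 0.20
R2 (z=75.0): ¬hot=1−0.79=0.21 → w = 0.21
R3 (z=55.0): warm=0.94, ¬saturated=1−0.20=0.80; AND[max(0, a+b−1)] → w = 0.74
R4 (z=38.0): hot=0.79, saturated=0.20, bright=0.08; AND[max(0, a+b−1)] → w = 0.00
R5 (z=80.3): hot=0.79 → w = 0.79
Weighted average = (0.20·80.5 + 0.21·75.0 + 0.74·55.0 + 0.00·38.0 + 0.79·80.3) / (0.20 + 0.21 + 0.74 + 0.00 + 0.79)
  = 135.9870 / 1.9400 = 70.096

70.096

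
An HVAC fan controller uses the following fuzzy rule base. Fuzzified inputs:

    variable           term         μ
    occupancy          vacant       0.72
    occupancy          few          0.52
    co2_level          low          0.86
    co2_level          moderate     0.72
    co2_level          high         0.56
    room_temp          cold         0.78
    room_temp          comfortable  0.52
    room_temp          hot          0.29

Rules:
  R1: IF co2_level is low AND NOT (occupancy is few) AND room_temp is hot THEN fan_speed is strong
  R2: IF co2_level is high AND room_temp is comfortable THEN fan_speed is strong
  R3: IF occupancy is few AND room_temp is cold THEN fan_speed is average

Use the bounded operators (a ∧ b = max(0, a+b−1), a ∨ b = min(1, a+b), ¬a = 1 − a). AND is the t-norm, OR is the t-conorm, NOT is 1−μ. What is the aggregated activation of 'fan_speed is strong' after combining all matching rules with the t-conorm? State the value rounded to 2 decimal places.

R1: low=0.86, ¬few=1−0.52=0.48, hot=0.29; AND[max(0, a+b−1)] → w = 0.00
R2: high=0.56, comfortable=0.52; AND[max(0, a+b−1)] → w = 0.08
R3: few=0.52, cold=0.78; AND[max(0, a+b−1)] → w = 0.30
Rules with consequent 'strong': {R1, R2} → strengths 0.00, 0.08
Aggregate via t-conorm [min(1, a+b)]: 0.08

0.08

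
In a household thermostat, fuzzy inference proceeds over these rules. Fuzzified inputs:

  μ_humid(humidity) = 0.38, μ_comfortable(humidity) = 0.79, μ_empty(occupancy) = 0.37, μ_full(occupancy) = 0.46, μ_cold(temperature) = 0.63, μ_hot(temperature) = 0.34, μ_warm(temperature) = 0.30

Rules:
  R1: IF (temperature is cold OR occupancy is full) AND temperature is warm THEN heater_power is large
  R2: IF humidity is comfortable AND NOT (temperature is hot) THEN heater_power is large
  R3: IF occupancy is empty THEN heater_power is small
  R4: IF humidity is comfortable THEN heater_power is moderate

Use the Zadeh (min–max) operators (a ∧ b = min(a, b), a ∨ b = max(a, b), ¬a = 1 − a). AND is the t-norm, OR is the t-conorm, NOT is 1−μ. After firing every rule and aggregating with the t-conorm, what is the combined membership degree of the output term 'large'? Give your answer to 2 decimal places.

R1: (cold=0.63 OR full=0.46) = 0.63; AND[min(a, b)] with warm=0.30 → w = 0.30
R2: comfortable=0.79, ¬hot=1−0.34=0.66; AND[min(a, b)] → w = 0.66
R3: empty=0.37 → w = 0.37
R4: comfortable=0.79 → w = 0.79
Rules with consequent 'large': {R1, R2} → strengths 0.30, 0.66
Aggregate via t-conorm [max(a, b)]: 0.66

0.66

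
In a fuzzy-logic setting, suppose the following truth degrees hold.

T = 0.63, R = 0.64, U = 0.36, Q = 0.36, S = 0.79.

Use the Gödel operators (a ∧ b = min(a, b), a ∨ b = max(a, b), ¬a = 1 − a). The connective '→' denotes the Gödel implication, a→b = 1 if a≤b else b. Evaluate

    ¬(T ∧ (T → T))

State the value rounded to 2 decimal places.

T → T  [Gödel: 1 if a≤b else b] with a=0.63, b=0.63 → 1.00
T ∧ (T → T) = min(a, b) on (0.63, 1.00) = 0.63
¬(T ∧ (T → T)) = 1 − 0.63 = 0.37

0.37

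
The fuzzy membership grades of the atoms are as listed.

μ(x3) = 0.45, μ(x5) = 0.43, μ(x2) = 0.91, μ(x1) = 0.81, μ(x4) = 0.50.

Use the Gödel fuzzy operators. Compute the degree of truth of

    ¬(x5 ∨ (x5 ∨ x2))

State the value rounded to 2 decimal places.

0.09

x5 ∨ x2 = max(a, b) on (0.43, 0.91) = 0.91
x5 ∨ (x5 ∨ x2) = max(a, b) on (0.43, 0.91) = 0.91
¬(x5 ∨ (x5 ∨ x2)) = 1 − 0.91 = 0.09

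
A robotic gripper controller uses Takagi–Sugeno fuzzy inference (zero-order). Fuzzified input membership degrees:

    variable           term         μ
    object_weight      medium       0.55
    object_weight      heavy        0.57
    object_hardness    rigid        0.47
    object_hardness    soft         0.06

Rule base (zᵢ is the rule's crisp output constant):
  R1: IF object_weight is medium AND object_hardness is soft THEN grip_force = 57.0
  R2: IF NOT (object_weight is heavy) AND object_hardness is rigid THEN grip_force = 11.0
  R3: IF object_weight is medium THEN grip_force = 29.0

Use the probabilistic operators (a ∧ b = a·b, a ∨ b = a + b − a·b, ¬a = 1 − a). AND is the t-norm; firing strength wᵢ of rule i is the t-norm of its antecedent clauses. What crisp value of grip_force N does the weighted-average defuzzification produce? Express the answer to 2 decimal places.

R1 (z=57.0): medium=0.55, soft=0.06; AND[a·b] → w = 0.0330
R2 (z=11.0): ¬heavy=1−0.57=0.43, rigid=0.47; AND[a·b] → w = 0.2021
R3 (z=29.0): medium=0.55 → w = 0.5500
Weighted average = (0.0330·57.0 + 0.2021·11.0 + 0.5500·29.0) / (0.0330 + 0.2021 + 0.5500)
  = 20.0541 / 0.7851 = 25.54

25.54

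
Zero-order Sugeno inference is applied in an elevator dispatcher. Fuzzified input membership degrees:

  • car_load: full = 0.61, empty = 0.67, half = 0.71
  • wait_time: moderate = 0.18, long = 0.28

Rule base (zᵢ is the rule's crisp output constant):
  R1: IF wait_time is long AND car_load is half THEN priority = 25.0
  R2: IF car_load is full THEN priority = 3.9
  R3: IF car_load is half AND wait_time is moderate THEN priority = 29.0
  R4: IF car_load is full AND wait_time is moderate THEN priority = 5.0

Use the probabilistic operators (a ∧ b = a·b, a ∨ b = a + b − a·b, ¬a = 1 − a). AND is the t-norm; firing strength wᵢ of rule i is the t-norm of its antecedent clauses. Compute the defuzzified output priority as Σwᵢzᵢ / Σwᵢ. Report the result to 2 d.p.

11.09

R1 (z=25.0): long=0.28, half=0.71; AND[a·b] → w = 0.1988
R2 (z=3.9): full=0.61 → w = 0.6100
R3 (z=29.0): half=0.71, moderate=0.18; AND[a·b] → w = 0.1278
R4 (z=5.0): full=0.61, moderate=0.18; AND[a·b] → w = 0.1098
Weighted average = (0.1988·25.0 + 0.6100·3.9 + 0.1278·29.0 + 0.1098·5.0) / (0.1988 + 0.6100 + 0.1278 + 0.1098)
  = 11.6042 / 1.0464 = 11.09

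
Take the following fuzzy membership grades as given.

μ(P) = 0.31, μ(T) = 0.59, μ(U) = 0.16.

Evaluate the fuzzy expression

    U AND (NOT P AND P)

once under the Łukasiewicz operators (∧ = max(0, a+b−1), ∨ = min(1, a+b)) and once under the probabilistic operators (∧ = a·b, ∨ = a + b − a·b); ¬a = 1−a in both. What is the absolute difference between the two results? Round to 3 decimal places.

0.034

Under Łukasiewicz:
  NOT P = 1 − 0.31 = 0.69
  NOT P AND P = max(0, a+b−1) on (0.69, 0.31) = 0.00
  U AND (NOT P AND P) = max(0, a+b−1) on (0.16, 0.00) = 0.00
  → value = 0.0000
Under probabilistic:
  NOT P = 1 − 0.3100 = 0.6900
  NOT P AND P = a·b on (0.6900, 0.3100) = 0.2139
  U AND (NOT P AND P) = a·b on (0.1600, 0.2139) = 0.0342
  → value = 0.0342
|0.0000 − 0.0342| = 0.034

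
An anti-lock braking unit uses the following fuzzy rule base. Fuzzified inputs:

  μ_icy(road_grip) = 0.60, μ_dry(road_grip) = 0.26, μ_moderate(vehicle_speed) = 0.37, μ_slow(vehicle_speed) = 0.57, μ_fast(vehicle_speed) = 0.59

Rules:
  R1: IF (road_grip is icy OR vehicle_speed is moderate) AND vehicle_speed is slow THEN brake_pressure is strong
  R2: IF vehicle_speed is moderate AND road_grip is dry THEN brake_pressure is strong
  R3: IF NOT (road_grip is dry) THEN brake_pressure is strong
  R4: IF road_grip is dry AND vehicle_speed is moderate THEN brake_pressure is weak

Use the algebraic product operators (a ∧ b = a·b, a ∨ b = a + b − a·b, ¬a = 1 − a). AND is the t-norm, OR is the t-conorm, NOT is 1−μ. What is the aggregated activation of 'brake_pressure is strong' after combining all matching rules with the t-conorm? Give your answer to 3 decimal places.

R1: (icy=0.60 OR moderate=0.37) = 0.7480; AND[a·b] with slow=0.57 → w = 0.4264
R2: moderate=0.37, dry=0.26; AND[a·b] → w = 0.0962
R3: ¬dry=1−0.26=0.74 → w = 0.7400
R4: dry=0.26, moderate=0.37; AND[a·b] → w = 0.0962
Rules with consequent 'strong': {R1, R2, R3} → strengths 0.4264, 0.0962, 0.7400
Aggregate via t-conorm [a + b − a·b]: 0.8652

0.865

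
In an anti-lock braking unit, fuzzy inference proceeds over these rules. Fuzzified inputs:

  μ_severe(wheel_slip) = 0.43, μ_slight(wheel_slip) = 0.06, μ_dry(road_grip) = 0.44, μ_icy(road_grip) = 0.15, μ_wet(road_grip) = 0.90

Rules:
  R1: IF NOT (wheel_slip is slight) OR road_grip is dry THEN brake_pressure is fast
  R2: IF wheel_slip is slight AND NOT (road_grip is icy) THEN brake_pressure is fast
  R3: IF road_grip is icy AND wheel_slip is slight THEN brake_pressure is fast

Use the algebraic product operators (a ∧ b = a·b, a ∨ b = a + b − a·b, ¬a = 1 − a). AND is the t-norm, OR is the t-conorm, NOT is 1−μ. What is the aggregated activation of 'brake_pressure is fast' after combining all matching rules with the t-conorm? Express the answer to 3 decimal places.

0.968

R1: ¬slight=1−0.06=0.94, dry=0.44; OR[a + b − a·b] → w = 0.9664
R2: slight=0.06, ¬icy=1−0.15=0.85; AND[a·b] → w = 0.0510
R3: icy=0.15, slight=0.06; AND[a·b] → w = 0.0090
Rules with consequent 'fast': {R1, R2, R3} → strengths 0.9664, 0.0510, 0.0090
Aggregate via t-conorm [a + b − a·b]: 0.9684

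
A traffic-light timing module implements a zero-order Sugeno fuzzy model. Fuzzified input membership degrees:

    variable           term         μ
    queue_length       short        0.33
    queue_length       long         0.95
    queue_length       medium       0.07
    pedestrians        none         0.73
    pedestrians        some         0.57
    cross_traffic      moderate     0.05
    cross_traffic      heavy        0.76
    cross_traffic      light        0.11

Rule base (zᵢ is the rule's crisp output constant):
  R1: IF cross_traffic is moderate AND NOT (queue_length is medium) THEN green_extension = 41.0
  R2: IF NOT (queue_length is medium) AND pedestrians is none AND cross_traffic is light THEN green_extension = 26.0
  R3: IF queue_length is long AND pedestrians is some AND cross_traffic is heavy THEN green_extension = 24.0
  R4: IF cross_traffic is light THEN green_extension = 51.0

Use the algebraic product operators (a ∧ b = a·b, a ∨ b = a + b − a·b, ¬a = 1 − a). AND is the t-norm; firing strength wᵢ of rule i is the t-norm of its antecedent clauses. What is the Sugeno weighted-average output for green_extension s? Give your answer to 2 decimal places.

30.08

R1 (z=41.0): moderate=0.05, ¬medium=1−0.07=0.93; AND[a·b] → w = 0.0465
R2 (z=26.0): ¬medium=1−0.07=0.93, none=0.73, light=0.11; AND[a·b] → w = 0.0747
R3 (z=24.0): long=0.95, some=0.57, heavy=0.76; AND[a·b] → w = 0.4115
R4 (z=51.0): light=0.11 → w = 0.1100
Weighted average = (0.0465·41.0 + 0.0747·26.0 + 0.4115·24.0 + 0.1100·51.0) / (0.0465 + 0.0747 + 0.4115 + 0.1100)
  = 19.3351 / 0.6427 = 30.08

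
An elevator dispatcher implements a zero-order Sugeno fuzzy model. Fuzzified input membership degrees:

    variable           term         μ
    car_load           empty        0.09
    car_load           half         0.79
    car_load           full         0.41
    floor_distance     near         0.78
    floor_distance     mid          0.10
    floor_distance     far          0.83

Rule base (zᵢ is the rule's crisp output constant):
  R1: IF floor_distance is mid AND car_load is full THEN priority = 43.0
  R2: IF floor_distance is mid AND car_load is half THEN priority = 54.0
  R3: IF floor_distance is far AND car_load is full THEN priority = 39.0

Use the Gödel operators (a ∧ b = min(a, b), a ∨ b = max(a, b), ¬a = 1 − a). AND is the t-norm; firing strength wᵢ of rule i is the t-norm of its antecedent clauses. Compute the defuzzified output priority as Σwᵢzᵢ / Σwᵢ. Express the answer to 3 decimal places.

R1 (z=43.0): mid=0.10, full=0.41; AND[min(a, b)] → w = 0.10
R2 (z=54.0): mid=0.10, half=0.79; AND[min(a, b)] → w = 0.10
R3 (z=39.0): far=0.83, full=0.41; AND[min(a, b)] → w = 0.41
Weighted average = (0.10·43.0 + 0.10·54.0 + 0.41·39.0) / (0.10 + 0.10 + 0.41)
  = 25.6900 / 0.6100 = 42.115

42.115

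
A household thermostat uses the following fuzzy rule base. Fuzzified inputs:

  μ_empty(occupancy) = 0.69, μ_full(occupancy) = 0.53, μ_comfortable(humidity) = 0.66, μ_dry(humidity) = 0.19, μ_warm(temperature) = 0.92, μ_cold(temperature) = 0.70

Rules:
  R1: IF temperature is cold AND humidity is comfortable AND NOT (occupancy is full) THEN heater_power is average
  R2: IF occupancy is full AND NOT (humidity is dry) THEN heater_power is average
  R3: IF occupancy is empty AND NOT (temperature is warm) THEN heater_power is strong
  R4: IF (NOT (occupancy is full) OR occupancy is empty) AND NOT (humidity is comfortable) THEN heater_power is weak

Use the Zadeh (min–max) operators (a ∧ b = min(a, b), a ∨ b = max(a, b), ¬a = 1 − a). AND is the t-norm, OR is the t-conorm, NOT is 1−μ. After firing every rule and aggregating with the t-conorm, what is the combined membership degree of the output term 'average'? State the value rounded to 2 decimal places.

0.53

R1: cold=0.70, comfortable=0.66, ¬full=1−0.53=0.47; AND[min(a, b)] → w = 0.47
R2: full=0.53, ¬dry=1−0.19=0.81; AND[min(a, b)] → w = 0.53
R3: empty=0.69, ¬warm=1−0.92=0.08; AND[min(a, b)] → w = 0.08
R4: (¬full=1−0.53=0.47 OR empty=0.69) = 0.69; AND[min(a, b)] with ¬comfortable=1−0.66=0.34 → w = 0.34
Rules with consequent 'average': {R1, R2} → strengths 0.47, 0.53
Aggregate via t-conorm [max(a, b)]: 0.53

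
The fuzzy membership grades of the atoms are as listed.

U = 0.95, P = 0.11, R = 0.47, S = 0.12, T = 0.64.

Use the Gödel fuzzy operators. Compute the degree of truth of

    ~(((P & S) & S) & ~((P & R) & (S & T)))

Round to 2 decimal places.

0.89

P & S = min(a, b) on (0.11, 0.12) = 0.11
(P & S) & S = min(a, b) on (0.11, 0.12) = 0.11
P & R = min(a, b) on (0.11, 0.47) = 0.11
S & T = min(a, b) on (0.12, 0.64) = 0.12
(P & R) & (S & T) = min(a, b) on (0.11, 0.12) = 0.11
~((P & R) & (S & T)) = 1 − 0.11 = 0.89
((P & S) & S) & ~((P & R) & (S & T)) = min(a, b) on (0.11, 0.89) = 0.11
~(((P & S) & S) & ~((P & R) & (S & T))) = 1 − 0.11 = 0.89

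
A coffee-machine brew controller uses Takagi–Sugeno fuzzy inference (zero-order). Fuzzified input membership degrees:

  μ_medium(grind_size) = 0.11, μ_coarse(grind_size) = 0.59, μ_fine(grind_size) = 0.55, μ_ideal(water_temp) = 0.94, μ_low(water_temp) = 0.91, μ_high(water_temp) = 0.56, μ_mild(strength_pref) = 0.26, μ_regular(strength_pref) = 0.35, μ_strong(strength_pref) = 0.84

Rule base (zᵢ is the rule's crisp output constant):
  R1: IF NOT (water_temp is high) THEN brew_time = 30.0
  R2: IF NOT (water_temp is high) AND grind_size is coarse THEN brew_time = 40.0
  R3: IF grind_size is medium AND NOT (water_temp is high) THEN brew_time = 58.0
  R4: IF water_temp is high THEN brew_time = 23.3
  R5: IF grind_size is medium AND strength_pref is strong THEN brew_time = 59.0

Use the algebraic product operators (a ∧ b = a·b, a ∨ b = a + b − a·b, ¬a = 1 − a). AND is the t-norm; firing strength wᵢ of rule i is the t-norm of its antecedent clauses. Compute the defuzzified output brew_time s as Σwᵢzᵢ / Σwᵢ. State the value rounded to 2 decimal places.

32.06

R1 (z=30.0): ¬high=1−0.56=0.44 → w = 0.4400
R2 (z=40.0): ¬high=1−0.56=0.44, coarse=0.59; AND[a·b] → w = 0.2596
R3 (z=58.0): medium=0.11, ¬high=1−0.56=0.44; AND[a·b] → w = 0.0484
R4 (z=23.3): high=0.56 → w = 0.5600
R5 (z=59.0): medium=0.11, strong=0.84; AND[a·b] → w = 0.0924
Weighted average = (0.4400·30.0 + 0.2596·40.0 + 0.0484·58.0 + 0.5600·23.3 + 0.0924·59.0) / (0.4400 + 0.2596 + 0.0484 + 0.5600 + 0.0924)
  = 44.8908 / 1.4004 = 32.06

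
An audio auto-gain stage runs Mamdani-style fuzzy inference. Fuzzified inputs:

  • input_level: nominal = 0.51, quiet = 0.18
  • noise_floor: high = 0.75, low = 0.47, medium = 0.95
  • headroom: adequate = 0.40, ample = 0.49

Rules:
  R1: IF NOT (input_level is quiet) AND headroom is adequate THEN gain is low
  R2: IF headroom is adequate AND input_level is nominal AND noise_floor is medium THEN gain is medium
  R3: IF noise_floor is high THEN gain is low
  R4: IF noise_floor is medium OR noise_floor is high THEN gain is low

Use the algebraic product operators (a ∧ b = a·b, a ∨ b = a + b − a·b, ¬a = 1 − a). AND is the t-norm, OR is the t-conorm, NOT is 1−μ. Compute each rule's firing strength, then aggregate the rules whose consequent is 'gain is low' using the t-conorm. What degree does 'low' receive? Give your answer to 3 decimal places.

R1: ¬quiet=1−0.18=0.82, adequate=0.40; AND[a·b] → w = 0.3280
R2: adequate=0.40, nominal=0.51, medium=0.95; AND[a·b] → w = 0.1938
R3: high=0.75 → w = 0.7500
R4: medium=0.95, high=0.75; OR[a + b − a·b] → w = 0.9875
Rules with consequent 'low': {R1, R3, R4} → strengths 0.3280, 0.7500, 0.9875
Aggregate via t-conorm [a + b − a·b]: 0.9979

0.998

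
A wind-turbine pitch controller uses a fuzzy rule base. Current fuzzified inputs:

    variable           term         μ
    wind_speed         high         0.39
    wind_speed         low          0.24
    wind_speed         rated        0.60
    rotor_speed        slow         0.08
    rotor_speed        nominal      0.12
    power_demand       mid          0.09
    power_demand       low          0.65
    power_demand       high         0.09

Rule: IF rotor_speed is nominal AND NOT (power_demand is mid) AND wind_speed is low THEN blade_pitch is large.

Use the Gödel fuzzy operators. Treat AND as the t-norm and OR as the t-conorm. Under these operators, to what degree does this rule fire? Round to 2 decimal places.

firing strength: nominal=0.12, ¬mid=1−0.09=0.91, low=0.24; AND[min(a, b)] → w = 0.12

0.12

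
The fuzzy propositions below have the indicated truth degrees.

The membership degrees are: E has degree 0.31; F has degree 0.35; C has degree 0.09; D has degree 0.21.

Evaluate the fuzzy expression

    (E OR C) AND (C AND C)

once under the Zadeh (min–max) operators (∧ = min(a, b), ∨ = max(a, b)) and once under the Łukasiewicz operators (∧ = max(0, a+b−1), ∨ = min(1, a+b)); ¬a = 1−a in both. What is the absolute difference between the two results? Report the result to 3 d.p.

0.090

Under Zadeh (min–max):
  E OR C = max(a, b) on (0.31, 0.09) = 0.31
  C AND C = min(a, b) on (0.09, 0.09) = 0.09
  (E OR C) AND (C AND C) = min(a, b) on (0.31, 0.09) = 0.09
  → value = 0.0900
Under Łukasiewicz:
  E OR C = min(1, a+b) on (0.31, 0.09) = 0.40
  C AND C = max(0, a+b−1) on (0.09, 0.09) = 0.00
  (E OR C) AND (C AND C) = max(0, a+b−1) on (0.40, 0.00) = 0.00
  → value = 0.0000
|0.0900 − 0.0000| = 0.090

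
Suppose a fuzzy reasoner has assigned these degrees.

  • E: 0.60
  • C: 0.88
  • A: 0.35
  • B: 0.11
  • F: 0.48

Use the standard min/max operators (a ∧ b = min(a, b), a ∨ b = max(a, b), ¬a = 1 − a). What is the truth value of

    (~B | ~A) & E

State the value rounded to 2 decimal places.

0.60

~B = 1 − 0.11 = 0.89
~A = 1 − 0.35 = 0.65
~B | ~A = max(a, b) on (0.89, 0.65) = 0.89
(~B | ~A) & E = min(a, b) on (0.89, 0.60) = 0.60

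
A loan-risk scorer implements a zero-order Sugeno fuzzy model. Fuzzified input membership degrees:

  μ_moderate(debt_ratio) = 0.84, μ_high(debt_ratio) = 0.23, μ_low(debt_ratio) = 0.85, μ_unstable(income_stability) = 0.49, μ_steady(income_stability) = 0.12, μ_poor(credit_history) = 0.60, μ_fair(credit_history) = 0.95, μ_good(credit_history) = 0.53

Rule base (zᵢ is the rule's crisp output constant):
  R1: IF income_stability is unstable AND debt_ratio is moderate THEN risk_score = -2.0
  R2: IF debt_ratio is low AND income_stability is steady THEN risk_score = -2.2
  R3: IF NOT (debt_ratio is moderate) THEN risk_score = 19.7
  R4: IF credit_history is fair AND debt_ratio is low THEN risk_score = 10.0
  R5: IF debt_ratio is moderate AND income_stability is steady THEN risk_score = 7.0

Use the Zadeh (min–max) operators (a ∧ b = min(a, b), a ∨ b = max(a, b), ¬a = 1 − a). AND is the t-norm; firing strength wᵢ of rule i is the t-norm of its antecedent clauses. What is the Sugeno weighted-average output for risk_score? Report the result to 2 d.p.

R1 (z=-2.0): unstable=0.49, moderate=0.84; AND[min(a, b)] → w = 0.49
R2 (z=-2.2): low=0.85, steady=0.12; AND[min(a, b)] → w = 0.12
R3 (z=19.7): ¬moderate=1−0.84=0.16 → w = 0.16
R4 (z=10.0): fair=0.95, low=0.85; AND[min(a, b)] → w = 0.85
R5 (z=7.0): moderate=0.84, steady=0.12; AND[min(a, b)] → w = 0.12
Weighted average = (0.49·-2.0 + 0.12·-2.2 + 0.16·19.7 + 0.85·10.0 + 0.12·7.0) / (0.49 + 0.12 + 0.16 + 0.85 + 0.12)
  = 11.2480 / 1.7400 = 6.46

6.46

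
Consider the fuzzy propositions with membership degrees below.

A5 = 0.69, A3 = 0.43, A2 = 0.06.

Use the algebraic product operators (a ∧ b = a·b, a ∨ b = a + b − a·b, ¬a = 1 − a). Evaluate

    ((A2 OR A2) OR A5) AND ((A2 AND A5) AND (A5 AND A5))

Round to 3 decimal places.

0.014

A2 OR A2 = a + b − a·b on (0.0600, 0.0600) = 0.1164
(A2 OR A2) OR A5 = a + b − a·b on (0.1164, 0.6900) = 0.7261
A2 AND A5 = a·b on (0.0600, 0.6900) = 0.0414
A5 AND A5 = a·b on (0.6900, 0.6900) = 0.4761
(A2 AND A5) AND (A5 AND A5) = a·b on (0.0414, 0.4761) = 0.0197
((A2 OR A2) OR A5) AND ((A2 AND A5) AND (A5 AND A5)) = a·b on (0.7261, 0.0197) = 0.0143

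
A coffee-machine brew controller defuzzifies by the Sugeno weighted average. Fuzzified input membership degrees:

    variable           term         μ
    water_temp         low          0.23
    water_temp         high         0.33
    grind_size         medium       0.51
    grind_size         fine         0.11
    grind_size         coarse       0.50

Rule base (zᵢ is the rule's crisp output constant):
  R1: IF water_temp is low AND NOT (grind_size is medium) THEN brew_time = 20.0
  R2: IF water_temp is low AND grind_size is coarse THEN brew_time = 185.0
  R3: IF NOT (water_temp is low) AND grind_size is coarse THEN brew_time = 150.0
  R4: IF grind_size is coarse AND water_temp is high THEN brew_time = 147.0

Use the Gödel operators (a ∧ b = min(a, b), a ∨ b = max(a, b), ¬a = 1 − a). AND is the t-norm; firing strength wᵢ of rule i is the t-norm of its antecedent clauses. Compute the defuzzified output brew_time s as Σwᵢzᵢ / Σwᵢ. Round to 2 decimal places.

R1 (z=20.0): low=0.23, ¬medium=1−0.51=0.49; AND[min(a, b)] → w = 0.23
R2 (z=185.0): low=0.23, coarse=0.50; AND[min(a, b)] → w = 0.23
R3 (z=150.0): ¬low=1−0.23=0.77, coarse=0.50; AND[min(a, b)] → w = 0.50
R4 (z=147.0): coarse=0.50, high=0.33; AND[min(a, b)] → w = 0.33
Weighted average = (0.23·20.0 + 0.23·185.0 + 0.50·150.0 + 0.33·147.0) / (0.23 + 0.23 + 0.50 + 0.33)
  = 170.6600 / 1.2900 = 132.29

132.29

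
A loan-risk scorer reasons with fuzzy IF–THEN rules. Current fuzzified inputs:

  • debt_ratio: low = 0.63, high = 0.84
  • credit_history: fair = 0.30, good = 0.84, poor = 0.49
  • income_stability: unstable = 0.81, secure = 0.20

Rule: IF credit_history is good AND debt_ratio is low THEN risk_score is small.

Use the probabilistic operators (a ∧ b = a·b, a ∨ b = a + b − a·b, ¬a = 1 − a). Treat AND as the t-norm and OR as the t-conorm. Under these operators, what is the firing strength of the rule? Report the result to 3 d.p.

0.529

firing strength: good=0.84, low=0.63; AND[a·b] → w = 0.5292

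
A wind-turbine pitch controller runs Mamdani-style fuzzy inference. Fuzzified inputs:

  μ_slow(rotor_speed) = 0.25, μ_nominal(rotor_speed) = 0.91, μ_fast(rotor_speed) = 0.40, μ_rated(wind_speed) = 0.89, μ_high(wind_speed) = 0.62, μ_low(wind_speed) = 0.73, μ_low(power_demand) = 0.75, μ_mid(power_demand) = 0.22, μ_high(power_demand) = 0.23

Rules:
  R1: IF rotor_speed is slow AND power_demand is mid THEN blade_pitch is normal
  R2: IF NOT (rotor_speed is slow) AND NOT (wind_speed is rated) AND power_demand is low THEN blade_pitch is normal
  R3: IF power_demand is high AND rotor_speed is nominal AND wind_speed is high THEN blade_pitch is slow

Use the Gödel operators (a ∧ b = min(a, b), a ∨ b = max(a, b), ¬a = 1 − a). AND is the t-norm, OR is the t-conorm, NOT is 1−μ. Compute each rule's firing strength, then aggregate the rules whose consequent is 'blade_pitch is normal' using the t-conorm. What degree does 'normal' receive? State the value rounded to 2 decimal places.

R1: slow=0.25, mid=0.22; AND[min(a, b)] → w = 0.22
R2: ¬slow=1−0.25=0.75, ¬rated=1−0.89=0.11, low=0.75; AND[min(a, b)] → w = 0.11
R3: high=0.23, nominal=0.91, high=0.62; AND[min(a, b)] → w = 0.23
Rules with consequent 'normal': {R1, R2} → strengths 0.22, 0.11
Aggregate via t-conorm [max(a, b)]: 0.22

0.22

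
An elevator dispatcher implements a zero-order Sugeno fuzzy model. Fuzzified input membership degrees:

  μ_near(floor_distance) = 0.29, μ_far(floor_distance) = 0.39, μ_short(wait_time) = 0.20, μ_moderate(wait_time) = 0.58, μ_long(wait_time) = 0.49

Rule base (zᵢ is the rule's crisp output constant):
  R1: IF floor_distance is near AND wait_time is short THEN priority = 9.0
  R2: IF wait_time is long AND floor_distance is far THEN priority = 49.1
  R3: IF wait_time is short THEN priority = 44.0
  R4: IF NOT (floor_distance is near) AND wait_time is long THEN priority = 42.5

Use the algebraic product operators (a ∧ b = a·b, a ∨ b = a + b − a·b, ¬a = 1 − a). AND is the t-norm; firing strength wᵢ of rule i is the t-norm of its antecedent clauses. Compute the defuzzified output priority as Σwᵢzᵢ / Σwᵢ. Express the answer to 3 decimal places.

42.021

R1 (z=9.0): near=0.29, short=0.20; AND[a·b] → w = 0.0580
R2 (z=49.1): long=0.49, far=0.39; AND[a·b] → w = 0.1911
R3 (z=44.0): short=0.20 → w = 0.2000
R4 (z=42.5): ¬near=1−0.29=0.71, long=0.49; AND[a·b] → w = 0.3479
Weighted average = (0.0580·9.0 + 0.1911·49.1 + 0.2000·44.0 + 0.3479·42.5) / (0.0580 + 0.1911 + 0.2000 + 0.3479)
  = 33.4908 / 0.7970 = 42.021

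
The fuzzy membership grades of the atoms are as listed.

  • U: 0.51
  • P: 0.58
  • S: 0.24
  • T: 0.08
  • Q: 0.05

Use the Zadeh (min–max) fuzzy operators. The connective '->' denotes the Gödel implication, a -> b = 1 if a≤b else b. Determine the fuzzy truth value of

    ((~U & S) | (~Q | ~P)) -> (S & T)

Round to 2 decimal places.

~U = 1 − 0.51 = 0.49
~U & S = min(a, b) on (0.49, 0.24) = 0.24
~Q = 1 − 0.05 = 0.95
~P = 1 − 0.58 = 0.42
~Q | ~P = max(a, b) on (0.95, 0.42) = 0.95
(~U & S) | (~Q | ~P) = max(a, b) on (0.24, 0.95) = 0.95
S & T = min(a, b) on (0.24, 0.08) = 0.08
((~U & S) | (~Q | ~P)) -> (S & T)  [Gödel: 1 if a≤b else b] with a=0.95, b=0.08 → 0.08

0.08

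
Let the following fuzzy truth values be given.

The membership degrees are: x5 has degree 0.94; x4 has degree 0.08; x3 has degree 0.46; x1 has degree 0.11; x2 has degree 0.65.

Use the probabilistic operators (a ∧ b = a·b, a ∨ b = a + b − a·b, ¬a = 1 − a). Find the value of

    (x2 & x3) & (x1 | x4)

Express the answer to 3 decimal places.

0.054

x2 & x3 = a·b on (0.6500, 0.4600) = 0.2990
x1 | x4 = a + b − a·b on (0.1100, 0.0800) = 0.1812
(x2 & x3) & (x1 | x4) = a·b on (0.2990, 0.1812) = 0.0542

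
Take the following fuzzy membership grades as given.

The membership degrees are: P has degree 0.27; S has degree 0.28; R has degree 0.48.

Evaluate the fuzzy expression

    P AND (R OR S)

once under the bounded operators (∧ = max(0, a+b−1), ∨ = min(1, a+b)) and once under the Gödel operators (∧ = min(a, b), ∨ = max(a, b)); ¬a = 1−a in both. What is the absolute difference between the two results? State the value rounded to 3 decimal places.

Under bounded:
  R OR S = min(1, a+b) on (0.48, 0.28) = 0.76
  P AND (R OR S) = max(0, a+b−1) on (0.27, 0.76) = 0.03
  → value = 0.0300
Under Gödel:
  R OR S = max(a, b) on (0.48, 0.28) = 0.48
  P AND (R OR S) = min(a, b) on (0.27, 0.48) = 0.27
  → value = 0.2700
|0.0300 − 0.2700| = 0.240

0.240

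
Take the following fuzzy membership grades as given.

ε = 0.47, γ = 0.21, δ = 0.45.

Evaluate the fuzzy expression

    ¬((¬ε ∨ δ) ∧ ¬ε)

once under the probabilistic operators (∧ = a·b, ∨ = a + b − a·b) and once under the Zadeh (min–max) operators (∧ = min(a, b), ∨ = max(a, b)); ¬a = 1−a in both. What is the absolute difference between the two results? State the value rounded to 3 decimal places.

Under probabilistic:
  ¬ε = 1 − 0.4700 = 0.5300
  ¬ε ∨ δ = a + b − a·b on (0.5300, 0.4500) = 0.7415
  ¬ε = 1 − 0.4700 = 0.5300
  (¬ε ∨ δ) ∧ ¬ε = a·b on (0.7415, 0.5300) = 0.3930
  ¬((¬ε ∨ δ) ∧ ¬ε) = 1 − 0.3930 = 0.6070
  → value = 0.6070
Under Zadeh (min–max):
  ¬ε = 1 − 0.47 = 0.53
  ¬ε ∨ δ = max(a, b) on (0.53, 0.45) = 0.53
  ¬ε = 1 − 0.47 = 0.53
  (¬ε ∨ δ) ∧ ¬ε = min(a, b) on (0.53, 0.53) = 0.53
  ¬((¬ε ∨ δ) ∧ ¬ε) = 1 − 0.53 = 0.47
  → value = 0.4700
|0.6070 − 0.4700| = 0.137

0.137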